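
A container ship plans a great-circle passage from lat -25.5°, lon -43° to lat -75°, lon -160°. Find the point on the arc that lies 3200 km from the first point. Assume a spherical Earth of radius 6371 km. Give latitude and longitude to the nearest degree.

The haversine formula gives a central angle δ ≈ 1.256 rad (72.0°) between the endpoints. The total great-circle distance is δ·R ≈ 1.256 × 6371 ≈ 8001 km, so the target fraction is f = 3200/8001 ≈ 0.400.
Interpolate at f ≈ 0.400 with slerp weights a = sin((1−f)δ)/sin δ ≈ 0.720, b = sin(fδ)/sin δ ≈ 0.506.
p = a·p₁ + b·p₂ ≈ (0.352, -0.488, -0.799); φ = arcsin(p_z) ≈ -53.02°, λ = atan2(p_y, p_x) ≈ -54.19°.

≈ lat -53°, lon -54°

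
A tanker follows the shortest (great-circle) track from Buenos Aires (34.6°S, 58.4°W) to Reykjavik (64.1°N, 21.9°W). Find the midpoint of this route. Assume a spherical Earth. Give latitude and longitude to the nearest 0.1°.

The haversine formula gives a central angle δ ≈ 1.794 rad (102.8°) between the endpoints.
Interpolate at f = 1/2 with slerp weights a = sin((1−f)δ)/sin δ ≈ 0.802, b = sin(fδ)/sin δ ≈ 0.802.
p = a·p₁ + b·p₂ ≈ (0.671, -0.693, 0.266); φ = arcsin(p_z) ≈ 15.42°, λ = atan2(p_y, p_x) ≈ -45.92°.

≈ 15.4°N, 45.9°W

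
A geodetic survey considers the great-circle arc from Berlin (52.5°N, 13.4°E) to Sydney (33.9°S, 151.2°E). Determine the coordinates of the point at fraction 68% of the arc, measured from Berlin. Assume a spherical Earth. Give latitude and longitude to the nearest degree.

Convert each endpoint to a unit vector on the sphere (x = cos φ cos λ, y = cos φ sin λ, z = sin φ).
The central angle between the endpoints is δ = arccos(p₁·p₂) ≈ 2.527 rad (144.8°).
Interpolate at f = 0.68 with slerp weights a = sin((1−f)δ)/sin δ ≈ 1.254, b = sin(fδ)/sin δ ≈ 1.715.
p = a·p₁ + b·p₂ ≈ (-0.505, 0.862, 0.038); φ = arcsin(p_z) ≈ 2.20°, λ = atan2(p_y, p_x) ≈ 120.33°.

≈ (2°N, 120°E)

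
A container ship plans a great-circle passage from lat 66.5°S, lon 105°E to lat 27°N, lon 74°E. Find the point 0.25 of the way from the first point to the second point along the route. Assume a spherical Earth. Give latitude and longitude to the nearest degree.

≈ lat 44°S, lon 90°E

From cos δ = sin φ₁ sin φ₂ + cos φ₁ cos φ₂ cos Δλ, the central angle is δ ≈ 1.683 rad (96.4°).
Interpolate at f = 0.25 with slerp weights a = sin((1−f)δ)/sin δ ≈ 0.959, b = sin(fδ)/sin δ ≈ 0.411.
p = a·p₁ + b·p₂ ≈ (0.002, 0.721, -0.693); φ = arcsin(p_z) ≈ -43.84°, λ = atan2(p_y, p_x) ≈ 89.84°.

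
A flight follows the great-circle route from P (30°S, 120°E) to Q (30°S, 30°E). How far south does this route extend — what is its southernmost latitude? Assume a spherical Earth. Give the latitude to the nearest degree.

The great circle lies in the plane with unit normal n̂ = (p₁ × p₂)/|p₁ × p₂|.
Here n̂_z ≈ -0.775; the vertex latitude is φ_max = arccos|n̂_z| ≈ 39.2°.
Check via Clairaut: cos φ_max = |cos φ₁| · sin C = cos(30.0°)·sin(116.6°) ≈ 0.775, again giving ≈ 39.2°.

≈ 39°S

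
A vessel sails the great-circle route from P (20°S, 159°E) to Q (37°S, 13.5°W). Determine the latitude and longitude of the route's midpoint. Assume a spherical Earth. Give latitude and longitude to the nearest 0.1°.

≈ (79.1°S, 123.8°E)

From cos δ = sin φ₁ sin φ₂ + cos φ₁ cos φ₂ cos Δλ, the central angle is δ ≈ 2.139 rad (122.6°).
Interpolate at f = 1/2 with slerp weights a = sin((1−f)δ)/sin δ ≈ 1.041, b = sin(fδ)/sin δ ≈ 1.041.
p = a·p₁ + b·p₂ ≈ (-0.105, 0.156, -0.982); φ = arcsin(p_z) ≈ -79.15°, λ = atan2(p_y, p_x) ≈ 123.82°.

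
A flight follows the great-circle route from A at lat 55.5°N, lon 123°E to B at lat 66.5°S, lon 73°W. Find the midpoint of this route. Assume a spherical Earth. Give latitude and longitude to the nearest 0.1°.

≈ lat 23.5°S, lon 154.0°E

The haversine formula gives a central angle δ ≈ 2.908 rad (166.6°) between the endpoints.
Interpolate at f = 1/2 with slerp weights a = sin((1−f)δ)/sin δ ≈ 4.294, b = sin(fδ)/sin δ ≈ 4.294.
p = a·p₁ + b·p₂ ≈ (-0.824, 0.402, -0.399); φ = arcsin(p_z) ≈ -23.52°, λ = atan2(p_y, p_x) ≈ 153.97°.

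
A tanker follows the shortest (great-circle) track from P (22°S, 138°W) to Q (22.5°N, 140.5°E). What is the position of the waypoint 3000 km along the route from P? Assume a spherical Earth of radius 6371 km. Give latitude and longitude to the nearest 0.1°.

Convert each endpoint to a unit vector on the sphere (x = cos φ cos λ, y = cos φ sin λ, z = sin φ).
The central angle between the endpoints is δ = arccos(p₁·p₂) ≈ 1.588 rad (91.0°). The total great-circle distance is δ·R ≈ 1.588 × 6371 ≈ 10114 km, so the target fraction is f = 3000/10114 ≈ 0.297.
Interpolate at f ≈ 0.297 with slerp weights a = sin((1−f)δ)/sin δ ≈ 0.899, b = sin(fδ)/sin δ ≈ 0.454.
p = a·p₁ + b·p₂ ≈ (-0.943, -0.291, -0.163); φ = arcsin(p_z) ≈ -9.38°, λ = atan2(p_y, p_x) ≈ -162.85°.

≈ (9.4°S, 162.8°W)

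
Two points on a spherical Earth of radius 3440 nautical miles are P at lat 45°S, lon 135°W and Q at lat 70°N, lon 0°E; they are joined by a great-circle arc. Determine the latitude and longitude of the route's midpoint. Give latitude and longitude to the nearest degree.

Write both endpoints as unit vectors p₁, p₂ with components (cos φ cos λ, cos φ sin λ, sin φ).
The central angle between the endpoints is δ = arccos(p₁·p₂) ≈ 2.560 rad (146.7°).
Interpolate at f = 1/2 with slerp weights a = sin((1−f)δ)/sin δ ≈ 1.743, b = sin(fδ)/sin δ ≈ 1.743.
p = a·p₁ + b·p₂ ≈ (-0.275, -0.872, 0.405); φ = arcsin(p_z) ≈ 23.92°, λ = atan2(p_y, p_x) ≈ -107.53°.

≈ lat 24°N, lon 108°W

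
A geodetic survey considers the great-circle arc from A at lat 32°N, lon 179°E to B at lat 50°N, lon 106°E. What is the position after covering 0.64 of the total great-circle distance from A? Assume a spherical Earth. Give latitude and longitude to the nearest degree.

≈ lat 49°N, lon 137°E

The haversine formula gives a central angle δ ≈ 0.970 rad (55.6°) between the endpoints.
Interpolate at f = 0.64 with slerp weights a = sin((1−f)δ)/sin δ ≈ 0.415, b = sin(fδ)/sin δ ≈ 0.705.
p = a·p₁ + b·p₂ ≈ (-0.477, 0.442, 0.760); φ = arcsin(p_z) ≈ 49.46°, λ = atan2(p_y, p_x) ≈ 137.17°.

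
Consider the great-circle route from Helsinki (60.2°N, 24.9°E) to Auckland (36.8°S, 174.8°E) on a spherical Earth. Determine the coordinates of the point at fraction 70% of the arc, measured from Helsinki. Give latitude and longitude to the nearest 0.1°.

Write both endpoints as unit vectors p₁, p₂ with components (cos φ cos λ, cos φ sin λ, sin φ).
The central angle between the endpoints is δ = arccos(p₁·p₂) ≈ 2.614 rad (149.8°).
Interpolate at f = 0.70 with slerp weights a = sin((1−f)δ)/sin δ ≈ 1.403, b = sin(fδ)/sin δ ≈ 1.920.
p = a·p₁ + b·p₂ ≈ (-0.899, 0.433, 0.067); φ = arcsin(p_z) ≈ 3.86°, λ = atan2(p_y, p_x) ≈ 154.28°.

≈ 3.9°N, 154.3°E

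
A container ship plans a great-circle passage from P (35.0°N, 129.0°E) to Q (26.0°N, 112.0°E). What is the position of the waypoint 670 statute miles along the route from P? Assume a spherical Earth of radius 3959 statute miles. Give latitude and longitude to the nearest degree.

≈ (30°N, 119°E)

The haversine formula gives a central angle δ ≈ 0.299 rad (17.2°) between the endpoints. The total great-circle distance is δ·R ≈ 0.299 × 3959 ≈ 1185 mi, so the target fraction is f = 670/1185 ≈ 0.565.
Interpolate at f ≈ 0.565 with slerp weights a = sin((1−f)δ)/sin δ ≈ 0.440, b = sin(fδ)/sin δ ≈ 0.571.
p = a·p₁ + b·p₂ ≈ (-0.419, 0.756, 0.503); φ = arcsin(p_z) ≈ 30.18°, λ = atan2(p_y, p_x) ≈ 119.00°.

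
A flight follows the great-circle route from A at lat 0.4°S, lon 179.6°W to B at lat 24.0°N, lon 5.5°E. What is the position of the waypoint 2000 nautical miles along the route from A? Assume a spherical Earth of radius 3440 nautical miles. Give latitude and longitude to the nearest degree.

≈ lat 32°N, lon 173°E

The haversine formula gives a central angle δ ≈ 2.721 rad (155.9°) between the endpoints. The total great-circle distance is δ·R ≈ 2.721 × 3440 ≈ 9359 nmi, so the target fraction is f = 2000/9359 ≈ 0.214.
Interpolate at f ≈ 0.214 with slerp weights a = sin((1−f)δ)/sin δ ≈ 2.063, b = sin(fδ)/sin δ ≈ 1.344.
p = a·p₁ + b·p₂ ≈ (-0.840, 0.103, 0.532); φ = arcsin(p_z) ≈ 32.17°, λ = atan2(p_y, p_x) ≈ 172.99°.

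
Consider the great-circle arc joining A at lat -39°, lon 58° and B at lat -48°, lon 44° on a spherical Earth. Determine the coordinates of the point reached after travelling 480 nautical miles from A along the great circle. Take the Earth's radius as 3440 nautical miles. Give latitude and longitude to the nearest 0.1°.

Convert each endpoint to a unit vector on the sphere (x = cos φ cos λ, y = cos φ sin λ, z = sin φ).
The central angle between the endpoints is δ = arccos(p₁·p₂) ≈ 0.236 rad (13.5°). The total great-circle distance is δ·R ≈ 0.236 × 3440 ≈ 812 nmi, so the target fraction is f = 480/812 ≈ 0.591.
Interpolate at f ≈ 0.591 with slerp weights a = sin((1−f)δ)/sin δ ≈ 0.412, b = sin(fδ)/sin δ ≈ 0.594.
p = a·p₁ + b·p₂ ≈ (0.456, 0.548, -0.701); φ = arcsin(p_z) ≈ -44.53°, λ = atan2(p_y, p_x) ≈ 50.24°.

≈ lat -44.5°, lon 50.2°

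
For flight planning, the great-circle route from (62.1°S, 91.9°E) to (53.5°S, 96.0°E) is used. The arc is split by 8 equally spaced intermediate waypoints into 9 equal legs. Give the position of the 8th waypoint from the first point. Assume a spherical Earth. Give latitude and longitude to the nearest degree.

≈ (54°S, 96°E)

Convert each endpoint to a unit vector on the sphere (x = cos φ cos λ, y = cos φ sin λ, z = sin φ).
The central angle between the endpoints is δ = arccos(p₁·p₂) ≈ 0.155 rad (8.9°).
Interpolate at f = 8/9 with slerp weights a = sin((1−f)δ)/sin δ ≈ 0.112, b = sin(fδ)/sin δ ≈ 0.890.
p = a·p₁ + b·p₂ ≈ (-0.057, 0.578, -0.814); φ = arcsin(p_z) ≈ -54.46°, λ = atan2(p_y, p_x) ≈ 95.63°.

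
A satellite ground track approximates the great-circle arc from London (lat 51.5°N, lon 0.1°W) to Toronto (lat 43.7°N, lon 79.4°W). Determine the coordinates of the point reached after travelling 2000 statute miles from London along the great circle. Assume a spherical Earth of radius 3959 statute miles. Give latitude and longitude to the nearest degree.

Convert each endpoint to a unit vector on the sphere (x = cos φ cos λ, y = cos φ sin λ, z = sin φ).
The central angle between the endpoints is δ = arccos(p₁·p₂) ≈ 0.897 rad (51.4°). The total great-circle distance is δ·R ≈ 0.897 × 3959 ≈ 3550 mi, so the target fraction is f = 2000/3550 ≈ 0.563.
Interpolate at f ≈ 0.563 with slerp weights a = sin((1−f)δ)/sin δ ≈ 0.488, b = sin(fδ)/sin δ ≈ 0.619.
p = a·p₁ + b·p₂ ≈ (0.386, -0.441, 0.810); φ = arcsin(p_z) ≈ 54.12°, λ = atan2(p_y, p_x) ≈ -48.76°.

≈ lat 54°N, lon 49°W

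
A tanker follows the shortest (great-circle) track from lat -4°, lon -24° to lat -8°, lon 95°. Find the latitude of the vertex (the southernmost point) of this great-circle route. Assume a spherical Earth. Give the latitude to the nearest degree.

The great circle lies in the plane with unit normal n̂ = (p₁ × p₂)/|p₁ × p₂|.
Here n̂_z ≈ +0.978; the vertex latitude is φ_max = arccos|n̂_z| ≈ 11.9°.
Check via Clairaut: cos φ_max = |cos φ₁| · sin C = cos(4.0°)·sin(101.3°) ≈ 0.978, again giving ≈ 11.9°.

≈ -12°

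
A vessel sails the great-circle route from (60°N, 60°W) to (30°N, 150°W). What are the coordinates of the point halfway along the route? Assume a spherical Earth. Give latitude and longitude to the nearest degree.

The haversine formula gives a central angle δ ≈ 1.123 rad (64.3°) between the endpoints.
Interpolate at f = 1/2 with slerp weights a = sin((1−f)δ)/sin δ ≈ 0.591, b = sin(fδ)/sin δ ≈ 0.591.
p = a·p₁ + b·p₂ ≈ (-0.295, -0.512, 0.807); φ = arcsin(p_z) ≈ 53.79°, λ = atan2(p_y, p_x) ≈ -120.00°.

≈ (54°N, 120°W)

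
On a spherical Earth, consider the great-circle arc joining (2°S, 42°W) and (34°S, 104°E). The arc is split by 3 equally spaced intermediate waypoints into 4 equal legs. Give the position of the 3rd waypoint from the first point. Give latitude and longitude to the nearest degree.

≈ (50°S, 64°E)

The haversine formula gives a central angle δ ≈ 2.301 rad (131.9°) between the endpoints.
Interpolate at f = 3/4 with slerp weights a = sin((1−f)δ)/sin δ ≈ 0.731, b = sin(fδ)/sin δ ≈ 1.327.
p = a·p₁ + b·p₂ ≈ (0.277, 0.579, -0.767); φ = arcsin(p_z) ≈ -50.11°, λ = atan2(p_y, p_x) ≈ 64.45°.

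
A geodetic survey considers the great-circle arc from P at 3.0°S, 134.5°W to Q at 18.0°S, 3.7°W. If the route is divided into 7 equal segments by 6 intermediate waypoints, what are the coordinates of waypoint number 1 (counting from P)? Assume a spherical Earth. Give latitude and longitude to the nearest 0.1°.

Convert each endpoint to a unit vector on the sphere (x = cos φ cos λ, y = cos φ sin λ, z = sin φ).
The central angle between the endpoints is δ = arccos(p₁·p₂) ≈ 2.220 rad (127.2°).
Interpolate at f = 1/7 with slerp weights a = sin((1−f)δ)/sin δ ≈ 1.187, b = sin(fδ)/sin δ ≈ 0.391.
p = a·p₁ + b·p₂ ≈ (-0.459, -0.869, -0.183); φ = arcsin(p_z) ≈ -10.55°, λ = atan2(p_y, p_x) ≈ -117.84°.

≈ 10.5°S, 117.8°W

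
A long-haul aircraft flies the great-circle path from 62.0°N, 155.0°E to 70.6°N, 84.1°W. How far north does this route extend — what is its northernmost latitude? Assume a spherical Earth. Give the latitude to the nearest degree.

≈ 78°N

The great circle lies in the plane with unit normal n̂ = (p₁ × p₂)/|p₁ × p₂|.
Here n̂_z ≈ +0.203; the vertex latitude is φ_max = arccos|n̂_z| ≈ 78.3°.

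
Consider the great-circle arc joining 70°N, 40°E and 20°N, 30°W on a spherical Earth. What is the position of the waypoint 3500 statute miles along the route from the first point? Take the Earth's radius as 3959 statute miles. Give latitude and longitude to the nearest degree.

≈ 33°N, 24°W

Write both endpoints as unit vectors p₁, p₂ with components (cos φ cos λ, cos φ sin λ, sin φ).
The central angle between the endpoints is δ = arccos(p₁·p₂) ≈ 1.125 rad (64.4°). The total great-circle distance is δ·R ≈ 1.125 × 3959 ≈ 4453 mi, so the target fraction is f = 3500/4453 ≈ 0.786.
Interpolate at f ≈ 0.786 with slerp weights a = sin((1−f)δ)/sin δ ≈ 0.264, b = sin(fδ)/sin δ ≈ 0.857.
p = a·p₁ + b·p₂ ≈ (0.767, -0.345, 0.542); φ = arcsin(p_z) ≈ 32.79°, λ = atan2(p_y, p_x) ≈ -24.20°.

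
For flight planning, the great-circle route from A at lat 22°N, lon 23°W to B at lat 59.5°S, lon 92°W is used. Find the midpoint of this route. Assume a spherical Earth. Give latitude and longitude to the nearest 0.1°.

From cos δ = sin φ₁ sin φ₂ + cos φ₁ cos φ₂ cos Δλ, the central angle is δ ≈ 1.726 rad (98.9°).
Interpolate at f = 1/2 with slerp weights a = sin((1−f)δ)/sin δ ≈ 0.769, b = sin(fδ)/sin δ ≈ 0.769.
p = a·p₁ + b·p₂ ≈ (0.643, -0.669, -0.374); φ = arcsin(p_z) ≈ -21.99°, λ = atan2(p_y, p_x) ≈ -46.13°.

≈ lat 22.0°S, lon 46.1°W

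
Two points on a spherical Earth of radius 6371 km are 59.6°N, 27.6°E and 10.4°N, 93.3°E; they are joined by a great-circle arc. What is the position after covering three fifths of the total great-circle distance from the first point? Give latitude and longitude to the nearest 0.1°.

≈ 33.7°N, 77.3°E

The haversine formula gives a central angle δ ≈ 1.202 rad (68.9°) between the endpoints.
Interpolate at f = 3/5 with slerp weights a = sin((1−f)δ)/sin δ ≈ 0.496, b = sin(fδ)/sin δ ≈ 0.708.
p = a·p₁ + b·p₂ ≈ (0.182, 0.811, 0.555); φ = arcsin(p_z) ≈ 33.74°, λ = atan2(p_y, p_x) ≈ 77.34°.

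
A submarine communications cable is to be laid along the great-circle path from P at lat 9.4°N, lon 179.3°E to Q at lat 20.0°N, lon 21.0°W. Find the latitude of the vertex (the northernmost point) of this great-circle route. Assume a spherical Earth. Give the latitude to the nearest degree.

The great circle lies in the plane with unit normal n̂ = (p₁ × p₂)/|p₁ × p₂|.
Here n̂_z ≈ +0.553; the vertex latitude is φ_max = arccos|n̂_z| ≈ 56.4°.
Check via Clairaut: cos φ_max = |cos φ₁| · sin C = cos(9.4°)·sin(34.1°) ≈ 0.553, again giving ≈ 56.4°.

≈ 56°N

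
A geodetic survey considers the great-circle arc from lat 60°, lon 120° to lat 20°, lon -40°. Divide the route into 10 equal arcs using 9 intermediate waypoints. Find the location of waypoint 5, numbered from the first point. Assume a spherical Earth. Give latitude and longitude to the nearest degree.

≈ lat 68°, lon -20°

From cos δ = sin φ₁ sin φ₂ + cos φ₁ cos φ₂ cos Δλ, the central angle is δ ≈ 1.717 rad (98.4°).
Interpolate at f = 5/10 with slerp weights a = sin((1−f)δ)/sin δ ≈ 0.765, b = sin(fδ)/sin δ ≈ 0.765.
p = a·p₁ + b·p₂ ≈ (0.359, -0.131, 0.924); φ = arcsin(p_z) ≈ 67.52°, λ = atan2(p_y, p_x) ≈ -20.00°.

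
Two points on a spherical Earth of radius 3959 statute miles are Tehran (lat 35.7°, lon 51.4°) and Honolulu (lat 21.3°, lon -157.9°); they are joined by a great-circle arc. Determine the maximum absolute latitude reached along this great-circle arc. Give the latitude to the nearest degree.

≈ 66°

The great circle lies in the plane with unit normal n̂ = (p₁ × p₂)/|p₁ × p₂|.
Here n̂_z ≈ +0.414; the vertex latitude is φ_max = arccos|n̂_z| ≈ 65.5°.
Check via Clairaut: cos φ_max = |cos φ₁| · sin C = cos(35.7°)·sin(30.7°) ≈ 0.414, again giving ≈ 65.5°.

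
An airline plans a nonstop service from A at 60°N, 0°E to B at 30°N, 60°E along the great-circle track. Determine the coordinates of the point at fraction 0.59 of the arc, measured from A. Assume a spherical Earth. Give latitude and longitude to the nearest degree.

≈ 46°N, 44°E

The haversine formula gives a central angle δ ≈ 0.864 rad (49.5°) between the endpoints.
Interpolate at f = 0.59 with slerp weights a = sin((1−f)δ)/sin δ ≈ 0.456, b = sin(fδ)/sin δ ≈ 0.642.
p = a·p₁ + b·p₂ ≈ (0.506, 0.481, 0.716); φ = arcsin(p_z) ≈ 45.71°, λ = atan2(p_y, p_x) ≈ 43.57°.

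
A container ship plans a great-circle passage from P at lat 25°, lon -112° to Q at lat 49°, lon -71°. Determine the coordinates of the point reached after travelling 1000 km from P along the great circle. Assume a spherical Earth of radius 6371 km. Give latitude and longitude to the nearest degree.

The haversine formula gives a central angle δ ≈ 0.696 rad (39.9°) between the endpoints. The total great-circle distance is δ·R ≈ 0.696 × 6371 ≈ 4431 km, so the target fraction is f = 1000/4431 ≈ 0.226.
Interpolate at f ≈ 0.226 with slerp weights a = sin((1−f)δ)/sin δ ≈ 0.800, b = sin(fδ)/sin δ ≈ 0.244.
p = a·p₁ + b·p₂ ≈ (-0.220, -0.824, 0.522); φ = arcsin(p_z) ≈ 31.49°, λ = atan2(p_y, p_x) ≈ -104.93°.

≈ lat 31°, lon -105°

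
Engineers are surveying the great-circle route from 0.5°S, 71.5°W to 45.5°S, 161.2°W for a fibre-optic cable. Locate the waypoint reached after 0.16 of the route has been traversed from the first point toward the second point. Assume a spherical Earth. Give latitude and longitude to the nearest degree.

≈ 11°S, 82°W

The haversine formula gives a central angle δ ≈ 1.561 rad (89.4°) between the endpoints.
Interpolate at f = 0.16 with slerp weights a = sin((1−f)δ)/sin δ ≈ 0.967, b = sin(fδ)/sin δ ≈ 0.247.
p = a·p₁ + b·p₂ ≈ (0.143, -0.972, -0.185); φ = arcsin(p_z) ≈ -10.65°, λ = atan2(p_y, p_x) ≈ -81.65°.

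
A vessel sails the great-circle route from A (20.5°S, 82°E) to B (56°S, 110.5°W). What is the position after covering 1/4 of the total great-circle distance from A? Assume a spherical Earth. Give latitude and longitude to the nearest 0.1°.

≈ (45.9°S, 86.4°E)

Convert each endpoint to a unit vector on the sphere (x = cos φ cos λ, y = cos φ sin λ, z = sin φ).
The central angle between the endpoints is δ = arccos(p₁·p₂) ≈ 1.794 rad (102.8°).
Interpolate at f = 1/4 with slerp weights a = sin((1−f)δ)/sin δ ≈ 0.999, b = sin(fδ)/sin δ ≈ 0.445.
p = a·p₁ + b·p₂ ≈ (0.043, 0.694, -0.719); φ = arcsin(p_z) ≈ -45.93°, λ = atan2(p_y, p_x) ≈ 86.44°.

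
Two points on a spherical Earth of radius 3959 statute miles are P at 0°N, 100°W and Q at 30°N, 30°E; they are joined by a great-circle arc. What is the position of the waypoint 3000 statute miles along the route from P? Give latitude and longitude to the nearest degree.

The haversine formula gives a central angle δ ≈ 2.161 rad (123.8°) between the endpoints. The total great-circle distance is δ·R ≈ 2.161 × 3959 ≈ 8556 mi, so the target fraction is f = 3000/8556 ≈ 0.351.
Interpolate at f ≈ 0.351 with slerp weights a = sin((1−f)δ)/sin δ ≈ 1.187, b = sin(fδ)/sin δ ≈ 0.827.
p = a·p₁ + b·p₂ ≈ (0.414, -0.811, 0.414); φ = arcsin(p_z) ≈ 24.44°, λ = atan2(p_y, p_x) ≈ -62.92°.

≈ 24°N, 63°W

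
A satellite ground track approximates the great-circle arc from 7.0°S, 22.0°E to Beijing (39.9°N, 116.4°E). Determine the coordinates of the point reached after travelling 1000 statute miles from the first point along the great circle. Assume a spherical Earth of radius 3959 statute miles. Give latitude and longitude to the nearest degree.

≈ 2°N, 33°E

Write both endpoints as unit vectors p₁, p₂ with components (cos φ cos λ, cos φ sin λ, sin φ).
The central angle between the endpoints is δ = arccos(p₁·p₂) ≈ 1.708 rad (97.9°). The total great-circle distance is δ·R ≈ 1.708 × 3959 ≈ 6761 mi, so the target fraction is f = 1000/6761 ≈ 0.148.
Interpolate at f ≈ 0.148 with slerp weights a = sin((1−f)δ)/sin δ ≈ 1.003, b = sin(fδ)/sin δ ≈ 0.252.
p = a·p₁ + b·p₂ ≈ (0.837, 0.546, 0.040); φ = arcsin(p_z) ≈ 2.27°, λ = atan2(p_y, p_x) ≈ 33.13°.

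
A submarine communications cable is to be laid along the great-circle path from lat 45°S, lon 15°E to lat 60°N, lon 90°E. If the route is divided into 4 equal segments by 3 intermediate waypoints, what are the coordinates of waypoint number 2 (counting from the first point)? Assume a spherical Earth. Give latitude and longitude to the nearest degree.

Write both endpoints as unit vectors p₁, p₂ with components (cos φ cos λ, cos φ sin λ, sin φ).
The central angle between the endpoints is δ = arccos(p₁·p₂) ≈ 2.119 rad (121.4°).
Interpolate at f = 2/4 with slerp weights a = sin((1−f)δ)/sin δ ≈ 1.022, b = sin(fδ)/sin δ ≈ 1.022.
p = a·p₁ + b·p₂ ≈ (0.698, 0.698, 0.162); φ = arcsin(p_z) ≈ 9.34°, λ = atan2(p_y, p_x) ≈ 45.00°.

≈ lat 9°N, lon 45°E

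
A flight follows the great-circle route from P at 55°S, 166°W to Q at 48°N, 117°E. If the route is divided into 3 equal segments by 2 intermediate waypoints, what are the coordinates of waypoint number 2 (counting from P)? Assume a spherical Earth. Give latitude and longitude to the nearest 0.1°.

From cos δ = sin φ₁ sin φ₂ + cos φ₁ cos φ₂ cos Δλ, the central angle is δ ≈ 2.120 rad (121.5°).
Interpolate at f = 2/3 with slerp weights a = sin((1−f)δ)/sin δ ≈ 0.762, b = sin(fδ)/sin δ ≈ 1.158.
p = a·p₁ + b·p₂ ≈ (-0.776, 0.585, 0.237); φ = arcsin(p_z) ≈ 13.70°, λ = atan2(p_y, p_x) ≈ 142.98°.

≈ 13.7°N, 143.0°E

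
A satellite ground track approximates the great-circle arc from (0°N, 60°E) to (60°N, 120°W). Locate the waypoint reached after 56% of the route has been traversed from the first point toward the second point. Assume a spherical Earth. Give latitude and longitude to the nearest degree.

Write both endpoints as unit vectors p₁, p₂ with components (cos φ cos λ, cos φ sin λ, sin φ).
The central angle between the endpoints is δ = arccos(p₁·p₂) ≈ 2.094 rad (120.0°).
Interpolate at f = 0.56 with slerp weights a = sin((1−f)δ)/sin δ ≈ 0.920, b = sin(fδ)/sin δ ≈ 1.064.
p = a·p₁ + b·p₂ ≈ (0.194, 0.336, 0.922); φ = arcsin(p_z) ≈ 67.20°, λ = atan2(p_y, p_x) ≈ 60.00°.

≈ (67°N, 60°E)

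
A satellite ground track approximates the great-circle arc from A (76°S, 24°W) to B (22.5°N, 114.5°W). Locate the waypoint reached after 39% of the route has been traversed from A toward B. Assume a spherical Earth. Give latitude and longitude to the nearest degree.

≈ (43°S, 95°W)

From cos δ = sin φ₁ sin φ₂ + cos φ₁ cos φ₂ cos Δλ, the central angle is δ ≈ 1.953 rad (111.9°).
Interpolate at f = 0.39 with slerp weights a = sin((1−f)δ)/sin δ ≈ 1.001, b = sin(fδ)/sin δ ≈ 0.744.
p = a·p₁ + b·p₂ ≈ (-0.064, -0.724, -0.687); φ = arcsin(p_z) ≈ -43.38°, λ = atan2(p_y, p_x) ≈ -95.03°.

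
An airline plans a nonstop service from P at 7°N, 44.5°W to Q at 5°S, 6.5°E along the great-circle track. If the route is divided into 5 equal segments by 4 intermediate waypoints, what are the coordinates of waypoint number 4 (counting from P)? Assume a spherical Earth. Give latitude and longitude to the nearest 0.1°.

Write both endpoints as unit vectors p₁, p₂ with components (cos φ cos λ, cos φ sin λ, sin φ).
The central angle between the endpoints is δ = arccos(p₁·p₂) ≈ 0.913 rad (52.3°).
Interpolate at f = 4/5 with slerp weights a = sin((1−f)δ)/sin δ ≈ 0.229, b = sin(fδ)/sin δ ≈ 0.843.
p = a·p₁ + b·p₂ ≈ (0.997, -0.065, -0.046); φ = arcsin(p_z) ≈ -2.61°, λ = atan2(p_y, p_x) ≈ -3.70°.

≈ 2.6°S, 3.7°W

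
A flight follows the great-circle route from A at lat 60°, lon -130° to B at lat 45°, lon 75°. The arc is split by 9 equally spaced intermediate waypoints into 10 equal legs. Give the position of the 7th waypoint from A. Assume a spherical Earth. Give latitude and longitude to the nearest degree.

≈ lat 66°, lon 87°

The haversine formula gives a central angle δ ≈ 1.275 rad (73.0°) between the endpoints.
Interpolate at f = 7/10 with slerp weights a = sin((1−f)δ)/sin δ ≈ 0.390, b = sin(fδ)/sin δ ≈ 0.814.
p = a·p₁ + b·p₂ ≈ (0.024, 0.406, 0.913); φ = arcsin(p_z) ≈ 65.97°, λ = atan2(p_y, p_x) ≈ 86.68°.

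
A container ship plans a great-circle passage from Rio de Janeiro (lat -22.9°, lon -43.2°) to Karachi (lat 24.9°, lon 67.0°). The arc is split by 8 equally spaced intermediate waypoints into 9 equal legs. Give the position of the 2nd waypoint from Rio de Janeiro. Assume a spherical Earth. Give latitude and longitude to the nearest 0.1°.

≈ lat -13.3°, lon -17.8°

The haversine formula gives a central angle δ ≈ 2.040 rad (116.9°) between the endpoints.
Interpolate at f = 2/9 with slerp weights a = sin((1−f)δ)/sin δ ≈ 1.121, b = sin(fδ)/sin δ ≈ 0.491.
p = a·p₁ + b·p₂ ≈ (0.927, -0.297, -0.229); φ = arcsin(p_z) ≈ -13.27°, λ = atan2(p_y, p_x) ≈ -17.76°.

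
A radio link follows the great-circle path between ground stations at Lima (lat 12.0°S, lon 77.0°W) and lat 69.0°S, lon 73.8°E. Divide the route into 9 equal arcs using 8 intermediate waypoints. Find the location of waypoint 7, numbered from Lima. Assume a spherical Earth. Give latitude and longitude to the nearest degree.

Convert each endpoint to a unit vector on the sphere (x = cos φ cos λ, y = cos φ sin λ, z = sin φ).
The central angle between the endpoints is δ = arccos(p₁·p₂) ≈ 1.683 rad (96.4°).
Interpolate at f = 7/9 with slerp weights a = sin((1−f)δ)/sin δ ≈ 0.368, b = sin(fδ)/sin δ ≈ 0.972.
p = a·p₁ + b·p₂ ≈ (0.178, -0.016, -0.984); φ = arcsin(p_z) ≈ -79.70°, λ = atan2(p_y, p_x) ≈ -5.09°.

≈ lat 80°S, lon 5°W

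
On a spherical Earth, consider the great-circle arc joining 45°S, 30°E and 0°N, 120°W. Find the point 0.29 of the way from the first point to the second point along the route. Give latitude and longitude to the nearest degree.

≈ 63°S, 28°W

Convert each endpoint to a unit vector on the sphere (x = cos φ cos λ, y = cos φ sin λ, z = sin φ).
The central angle between the endpoints is δ = arccos(p₁·p₂) ≈ 2.230 rad (127.8°).
Interpolate at f = 0.29 with slerp weights a = sin((1−f)δ)/sin δ ≈ 1.265, b = sin(fδ)/sin δ ≈ 0.762.
p = a·p₁ + b·p₂ ≈ (0.393, -0.213, -0.894); φ = arcsin(p_z) ≈ -63.43°, λ = atan2(p_y, p_x) ≈ -28.41°.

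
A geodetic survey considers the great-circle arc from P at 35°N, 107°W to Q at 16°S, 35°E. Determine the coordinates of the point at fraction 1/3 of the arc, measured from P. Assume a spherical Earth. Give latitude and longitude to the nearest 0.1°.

Convert each endpoint to a unit vector on the sphere (x = cos φ cos λ, y = cos φ sin λ, z = sin φ).
The central angle between the endpoints is δ = arccos(p₁·p₂) ≈ 2.463 rad (141.1°).
Interpolate at f = 1/3 with slerp weights a = sin((1−f)δ)/sin δ ≈ 1.590, b = sin(fδ)/sin δ ≈ 1.166.
p = a·p₁ + b·p₂ ≈ (0.538, -0.602, 0.590); φ = arcsin(p_z) ≈ 36.17°, λ = atan2(p_y, p_x) ≈ -48.24°.

≈ 36.2°N, 48.2°W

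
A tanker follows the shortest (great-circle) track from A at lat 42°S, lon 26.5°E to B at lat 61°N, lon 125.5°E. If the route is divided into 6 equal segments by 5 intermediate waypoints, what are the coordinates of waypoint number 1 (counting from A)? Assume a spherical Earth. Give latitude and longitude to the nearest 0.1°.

The haversine formula gives a central angle δ ≈ 2.267 rad (129.9°) between the endpoints.
Interpolate at f = 1/6 with slerp weights a = sin((1−f)δ)/sin δ ≈ 1.238, b = sin(fδ)/sin δ ≈ 0.481.
p = a·p₁ + b·p₂ ≈ (0.688, 0.600, -0.408); φ = arcsin(p_z) ≈ -24.06°, λ = atan2(p_y, p_x) ≈ 41.11°.

≈ lat 24.1°S, lon 41.1°E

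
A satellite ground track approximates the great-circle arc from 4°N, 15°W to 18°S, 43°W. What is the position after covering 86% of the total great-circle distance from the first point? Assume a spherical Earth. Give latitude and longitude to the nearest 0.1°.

Write both endpoints as unit vectors p₁, p₂ with components (cos φ cos λ, cos φ sin λ, sin φ).
The central angle between the endpoints is δ = arccos(p₁·p₂) ≈ 0.616 rad (35.3°).
Interpolate at f = 0.86 with slerp weights a = sin((1−f)δ)/sin δ ≈ 0.149, b = sin(fδ)/sin δ ≈ 0.875.
p = a·p₁ + b·p₂ ≈ (0.752, -0.606, -0.260); φ = arcsin(p_z) ≈ -15.06°, λ = atan2(p_y, p_x) ≈ -38.85°.

≈ 15.1°S, 38.9°W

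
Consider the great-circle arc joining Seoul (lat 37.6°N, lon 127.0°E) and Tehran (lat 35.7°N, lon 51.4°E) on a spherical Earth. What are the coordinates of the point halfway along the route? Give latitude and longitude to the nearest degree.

≈ lat 43°N, lon 89°E

Write both endpoints as unit vectors p₁, p₂ with components (cos φ cos λ, cos φ sin λ, sin φ).
The central angle between the endpoints is δ = arccos(p₁·p₂) ≈ 1.029 rad (58.9°).
Interpolate at f = 1/2 with slerp weights a = sin((1−f)δ)/sin δ ≈ 0.574, b = sin(fδ)/sin δ ≈ 0.574.
p = a·p₁ + b·p₂ ≈ (0.017, 0.728, 0.686); φ = arcsin(p_z) ≈ 43.28°, λ = atan2(p_y, p_x) ≈ 88.65°.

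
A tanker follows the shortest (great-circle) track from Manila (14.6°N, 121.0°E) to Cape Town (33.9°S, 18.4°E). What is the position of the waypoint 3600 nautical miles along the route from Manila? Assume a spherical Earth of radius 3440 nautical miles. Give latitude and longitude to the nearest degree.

≈ 18°S, 70°E

Write both endpoints as unit vectors p₁, p₂ with components (cos φ cos λ, cos φ sin λ, sin φ).
The central angle between the endpoints is δ = arccos(p₁·p₂) ≈ 1.892 rad (108.4°). The total great-circle distance is δ·R ≈ 1.892 × 3440 ≈ 6509 nmi, so the target fraction is f = 3600/6509 ≈ 0.553.
Interpolate at f ≈ 0.553 with slerp weights a = sin((1−f)δ)/sin δ ≈ 0.789, b = sin(fδ)/sin δ ≈ 0.912.
p = a·p₁ + b·p₂ ≈ (0.325, 0.893, -0.310); φ = arcsin(p_z) ≈ -18.06°, λ = atan2(p_y, p_x) ≈ 69.98°.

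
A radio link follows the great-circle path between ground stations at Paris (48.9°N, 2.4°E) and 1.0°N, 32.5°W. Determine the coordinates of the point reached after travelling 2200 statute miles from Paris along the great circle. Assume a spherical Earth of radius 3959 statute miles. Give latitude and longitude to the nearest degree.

≈ 23°N, 21°W

The haversine formula gives a central angle δ ≈ 0.986 rad (56.5°) between the endpoints. The total great-circle distance is δ·R ≈ 0.986 × 3959 ≈ 3903 mi, so the target fraction is f = 2200/3903 ≈ 0.564.
Interpolate at f ≈ 0.564 with slerp weights a = sin((1−f)δ)/sin δ ≈ 0.500, b = sin(fδ)/sin δ ≈ 0.633.
p = a·p₁ + b·p₂ ≈ (0.862, -0.326, 0.388); φ = arcsin(p_z) ≈ 22.82°, λ = atan2(p_y, p_x) ≈ -20.72°.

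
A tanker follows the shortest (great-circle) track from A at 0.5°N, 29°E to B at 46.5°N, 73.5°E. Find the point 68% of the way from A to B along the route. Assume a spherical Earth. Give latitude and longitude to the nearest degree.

Write both endpoints as unit vectors p₁, p₂ with components (cos φ cos λ, cos φ sin λ, sin φ).
The central angle between the endpoints is δ = arccos(p₁·p₂) ≈ 1.050 rad (60.2°).
Interpolate at f = 0.68 with slerp weights a = sin((1−f)δ)/sin δ ≈ 0.380, b = sin(fδ)/sin δ ≈ 0.755.
p = a·p₁ + b·p₂ ≈ (0.480, 0.683, 0.551); φ = arcsin(p_z) ≈ 33.43°, λ = atan2(p_y, p_x) ≈ 54.88°.

≈ 33°N, 55°E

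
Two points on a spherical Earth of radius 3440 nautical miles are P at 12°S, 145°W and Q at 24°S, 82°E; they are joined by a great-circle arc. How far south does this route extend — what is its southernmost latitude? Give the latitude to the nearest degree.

The great circle lies in the plane with unit normal n̂ = (p₁ × p₂)/|p₁ × p₂|.
Here n̂_z ≈ -0.768; the vertex latitude is φ_max = arccos|n̂_z| ≈ 39.8°.
Check via Clairaut: cos φ_max = |cos φ₁| · sin C = cos(12.0°)·sin(128.3°) ≈ 0.768, again giving ≈ 39.8°.

≈ 40°S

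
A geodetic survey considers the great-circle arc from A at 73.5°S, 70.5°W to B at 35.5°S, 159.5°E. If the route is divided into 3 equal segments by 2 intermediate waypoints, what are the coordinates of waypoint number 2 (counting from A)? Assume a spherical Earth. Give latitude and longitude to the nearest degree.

Convert each endpoint to a unit vector on the sphere (x = cos φ cos λ, y = cos φ sin λ, z = sin φ).
The central angle between the endpoints is δ = arccos(p₁·p₂) ≈ 1.150 rad (65.9°).
Interpolate at f = 2/3 with slerp weights a = sin((1−f)δ)/sin δ ≈ 0.410, b = sin(fδ)/sin δ ≈ 0.760.
p = a·p₁ + b·p₂ ≈ (-0.541, 0.107, -0.834); φ = arcsin(p_z) ≈ -56.55°, λ = atan2(p_y, p_x) ≈ 168.81°.

≈ 57°S, 169°E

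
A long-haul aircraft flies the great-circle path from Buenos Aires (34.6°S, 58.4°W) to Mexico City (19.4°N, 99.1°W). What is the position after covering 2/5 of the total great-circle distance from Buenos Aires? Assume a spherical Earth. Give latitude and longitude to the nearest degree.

≈ 14°S, 76°W

Convert each endpoint to a unit vector on the sphere (x = cos φ cos λ, y = cos φ sin λ, z = sin φ).
The central angle between the endpoints is δ = arccos(p₁·p₂) ≈ 1.159 rad (66.4°).
Interpolate at f = 2/5 with slerp weights a = sin((1−f)δ)/sin δ ≈ 0.699, b = sin(fδ)/sin δ ≈ 0.488.
p = a·p₁ + b·p₂ ≈ (0.229, -0.945, -0.235); φ = arcsin(p_z) ≈ -13.59°, λ = atan2(p_y, p_x) ≈ -76.39°.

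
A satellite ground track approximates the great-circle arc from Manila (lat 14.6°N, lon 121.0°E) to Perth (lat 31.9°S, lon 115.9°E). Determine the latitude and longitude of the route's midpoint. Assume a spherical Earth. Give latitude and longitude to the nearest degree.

≈ lat 9°S, lon 119°E

Write both endpoints as unit vectors p₁, p₂ with components (cos φ cos λ, cos φ sin λ, sin φ).
The central angle between the endpoints is δ = arccos(p₁·p₂) ≈ 0.816 rad (46.8°).
Interpolate at f = 1/2 with slerp weights a = sin((1−f)δ)/sin δ ≈ 0.545, b = sin(fδ)/sin δ ≈ 0.545.
p = a·p₁ + b·p₂ ≈ (-0.473, 0.868, -0.151); φ = arcsin(p_z) ≈ -8.66°, λ = atan2(p_y, p_x) ≈ 118.62°.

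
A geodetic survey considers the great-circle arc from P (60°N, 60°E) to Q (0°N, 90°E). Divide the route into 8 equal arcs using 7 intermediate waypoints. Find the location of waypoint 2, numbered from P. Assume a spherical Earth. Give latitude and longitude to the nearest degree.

From cos δ = sin φ₁ sin φ₂ + cos φ₁ cos φ₂ cos Δλ, the central angle is δ ≈ 1.123 rad (64.3°).
Interpolate at f = 2/8 with slerp weights a = sin((1−f)δ)/sin δ ≈ 0.828, b = sin(fδ)/sin δ ≈ 0.307.
p = a·p₁ + b·p₂ ≈ (0.207, 0.666, 0.717); φ = arcsin(p_z) ≈ 45.80°, λ = atan2(p_y, p_x) ≈ 72.73°.

≈ (46°N, 73°E)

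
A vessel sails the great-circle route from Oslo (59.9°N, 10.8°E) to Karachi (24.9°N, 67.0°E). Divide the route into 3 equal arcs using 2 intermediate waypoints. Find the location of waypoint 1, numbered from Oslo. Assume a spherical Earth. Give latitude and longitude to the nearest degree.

≈ 52°N, 38°E

Convert each endpoint to a unit vector on the sphere (x = cos φ cos λ, y = cos φ sin λ, z = sin φ).
The central angle between the endpoints is δ = arccos(p₁·p₂) ≈ 0.905 rad (51.9°).
Interpolate at f = 1/3 with slerp weights a = sin((1−f)δ)/sin δ ≈ 0.722, b = sin(fδ)/sin δ ≈ 0.378.
p = a·p₁ + b·p₂ ≈ (0.489, 0.383, 0.783); φ = arcsin(p_z) ≈ 51.57°, λ = atan2(p_y, p_x) ≈ 38.07°.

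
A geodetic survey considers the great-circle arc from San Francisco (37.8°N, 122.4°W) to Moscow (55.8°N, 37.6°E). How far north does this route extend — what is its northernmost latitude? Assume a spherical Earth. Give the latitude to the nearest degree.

≈ 81°N

The great circle lies in the plane with unit normal n̂ = (p₁ × p₂)/|p₁ × p₂|.
Here n̂_z ≈ +0.153; the vertex latitude is φ_max = arccos|n̂_z| ≈ 81.2°.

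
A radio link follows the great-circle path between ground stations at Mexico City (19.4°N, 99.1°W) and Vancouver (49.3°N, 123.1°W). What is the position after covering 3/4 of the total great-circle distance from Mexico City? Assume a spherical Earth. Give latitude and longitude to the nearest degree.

≈ 42°N, 115°W

From cos δ = sin φ₁ sin φ₂ + cos φ₁ cos φ₂ cos Δλ, the central angle is δ ≈ 0.620 rad (35.5°).
Interpolate at f = 3/4 with slerp weights a = sin((1−f)δ)/sin δ ≈ 0.266, b = sin(fδ)/sin δ ≈ 0.772.
p = a·p₁ + b·p₂ ≈ (-0.314, -0.669, 0.673); φ = arcsin(p_z) ≈ 42.33°, λ = atan2(p_y, p_x) ≈ -115.17°.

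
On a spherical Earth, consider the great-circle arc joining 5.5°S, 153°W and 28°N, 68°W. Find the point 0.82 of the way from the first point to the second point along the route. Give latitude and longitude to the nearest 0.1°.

≈ 24.9°N, 85.4°W

Convert each endpoint to a unit vector on the sphere (x = cos φ cos λ, y = cos φ sin λ, z = sin φ).
The central angle between the endpoints is δ = arccos(p₁·p₂) ≈ 1.539 rad (88.2°).
Interpolate at f = 0.82 with slerp weights a = sin((1−f)δ)/sin δ ≈ 0.274, b = sin(fδ)/sin δ ≈ 0.953.
p = a·p₁ + b·p₂ ≈ (0.073, -0.904, 0.421); φ = arcsin(p_z) ≈ 24.92°, λ = atan2(p_y, p_x) ≈ -85.41°.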